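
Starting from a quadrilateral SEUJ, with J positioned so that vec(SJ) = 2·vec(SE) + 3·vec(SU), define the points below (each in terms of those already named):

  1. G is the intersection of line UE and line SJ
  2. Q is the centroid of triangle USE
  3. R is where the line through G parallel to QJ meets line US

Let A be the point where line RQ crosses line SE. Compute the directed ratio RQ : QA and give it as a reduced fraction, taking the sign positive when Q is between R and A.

RQ:QA = -28/25

Set S = (0, 0), E = (1, 0), U = (0, 1), J = (2, 3); any affine frame gives the same invariant.
1. G is the intersection of line UE and line SJ ⇒ G = (2/5, 3/5)
2. Q is the centroid of triangle USE ⇒ Q = (1/3, 1/3)
3. R is where the line through G parallel to QJ meets line US ⇒ R = (0, -1/25)
line RQ meets SE at A = (1/28, 0)
Q = R + t·(A−R) with t = 28/3, so RQ:QA = 28/3:-25/3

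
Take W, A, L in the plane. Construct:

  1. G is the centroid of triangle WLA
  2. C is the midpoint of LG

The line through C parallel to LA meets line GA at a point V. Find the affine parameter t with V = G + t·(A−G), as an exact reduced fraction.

t = 1/2

Assign W = (0, 0), A = (1, 0), L = (0, 1) — the answer is frame-independent, so this choice is without loss of generality.
1. G is the centroid of triangle WLA ⇒ G = (1/3, 1/3)
2. C is the midpoint of LG ⇒ C = (1/6, 2/3)
through C parallel to LA: direction (1, -1); meets GA at V = (2/3, 1/6)
V = G + t·(A−G) with t = 1/2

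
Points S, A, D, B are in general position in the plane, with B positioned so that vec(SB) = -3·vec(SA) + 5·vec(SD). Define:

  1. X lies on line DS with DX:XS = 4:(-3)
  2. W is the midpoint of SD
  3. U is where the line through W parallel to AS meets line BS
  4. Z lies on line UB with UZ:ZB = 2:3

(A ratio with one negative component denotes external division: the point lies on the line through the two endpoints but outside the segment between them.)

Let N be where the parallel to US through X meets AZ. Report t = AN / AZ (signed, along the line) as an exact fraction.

Set S = (0, 0), A = (1, 0), D = (0, 1), B = (-3, 5); any affine frame gives the same invariant.
1. X lies on line DS with DX:XS = 4:(-3) ⇒ X = (0, -3)
2. W is the midpoint of SD ⇒ W = (0, 1/2)
3. U is where the line through W parallel to AS meets line BS ⇒ U = (-3/10, 1/2)
4. Z lies on line UB with UZ:ZB = 2:3 ⇒ Z = (-69/50, 23/10)
through X parallel to US: direction (3/10, -1/2); meets AZ at N = (-708/125, 161/25)
N = A + t·(Z−A) with t = 14/5

t = 14/5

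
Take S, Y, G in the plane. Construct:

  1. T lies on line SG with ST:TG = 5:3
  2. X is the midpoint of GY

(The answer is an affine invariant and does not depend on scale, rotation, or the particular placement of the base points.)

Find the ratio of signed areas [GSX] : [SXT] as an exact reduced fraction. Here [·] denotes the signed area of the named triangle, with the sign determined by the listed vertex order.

[GSX]:[SXT] = 8/5

Set S = (0, 0), Y = (1, 0), G = (0, 1); any affine frame gives the same invariant.
1. T lies on line SG with ST:TG = 5:3 ⇒ T = (0, 5/8)
2. X is the midpoint of GY ⇒ X = (1/2, 1/2)
2·[GSX] = 1/2, 2·[SXT] = 5/16
[GSX]:[SXT] = 1/2:5/16 = 8/5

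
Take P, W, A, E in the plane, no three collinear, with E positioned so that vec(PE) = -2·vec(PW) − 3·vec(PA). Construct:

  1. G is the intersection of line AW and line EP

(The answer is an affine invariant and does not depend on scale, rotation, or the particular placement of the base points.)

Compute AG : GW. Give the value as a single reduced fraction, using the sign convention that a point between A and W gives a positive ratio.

AG:GW = 2/3

Choose coordinates P = (0, 0), W = (1, 0), A = (0, 1), E = (-2, -3).
1. G is the intersection of line AW and line EP ⇒ G = (2/5, 3/5)
G = A + t·(W−A) with t = 2/5, so AG:GW = t:(1−t) = 2/5:3/5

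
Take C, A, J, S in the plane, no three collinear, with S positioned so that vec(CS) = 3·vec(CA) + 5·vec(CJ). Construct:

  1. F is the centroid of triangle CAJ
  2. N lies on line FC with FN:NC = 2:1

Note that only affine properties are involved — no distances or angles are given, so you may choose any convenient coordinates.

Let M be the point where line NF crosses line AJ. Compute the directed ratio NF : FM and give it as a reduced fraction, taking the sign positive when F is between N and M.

NF:FM = 4/3

Assign C = (0, 0), A = (1, 0), J = (0, 1), S = (3, 5) — the answer is frame-independent, so this choice is without loss of generality.
1. F is the centroid of triangle CAJ ⇒ F = (1/3, 1/3)
2. N lies on line FC with FN:NC = 2:1 ⇒ N = (1/9, 1/9)
line NF meets AJ at M = (1/2, 1/2)
F = N + t·(M−N) with t = 4/7, so NF:FM = 4/7:3/7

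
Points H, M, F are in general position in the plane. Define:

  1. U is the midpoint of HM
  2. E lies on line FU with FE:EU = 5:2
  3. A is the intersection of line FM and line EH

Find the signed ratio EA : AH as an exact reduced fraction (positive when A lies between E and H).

EA:AH = -5/14

Choose coordinates H = (0, 0), M = (1, 0), F = (0, 1).
1. U is the midpoint of HM ⇒ U = (1/2, 0)
2. E lies on line FU with FE:EU = 5:2 ⇒ E = (5/14, 2/7)
3. A is the intersection of line FM and line EH ⇒ A = (5/9, 4/9)
A = E + t·(H−E) with t = -5/9, so EA:AH = t:(1−t) = -5/9:14/9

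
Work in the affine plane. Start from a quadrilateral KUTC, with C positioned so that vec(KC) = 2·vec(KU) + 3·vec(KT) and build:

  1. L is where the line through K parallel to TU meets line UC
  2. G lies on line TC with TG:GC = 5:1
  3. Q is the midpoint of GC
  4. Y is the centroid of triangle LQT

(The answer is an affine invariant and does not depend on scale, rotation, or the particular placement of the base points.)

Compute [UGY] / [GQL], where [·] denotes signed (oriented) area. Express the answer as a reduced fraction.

[UGY]:[GQL] = -38/15

Assign K = (0, 0), U = (1, 0), T = (0, 1), C = (2, 3) — the answer is frame-independent, so this choice is without loss of generality.
1. L is where the line through K parallel to TU meets line UC ⇒ L = (3/4, -3/4)
2. G lies on line TC with TG:GC = 5:1 ⇒ G = (5/3, 8/3)
3. Q is the midpoint of GC ⇒ Q = (11/6, 17/6)
4. Y is the centroid of triangle LQT ⇒ Y = (31/36, 37/36)
2·[UGY] = 19/18, 2·[GQL] = -5/12
[UGY]:[GQL] = 19/18:-5/12 = -38/15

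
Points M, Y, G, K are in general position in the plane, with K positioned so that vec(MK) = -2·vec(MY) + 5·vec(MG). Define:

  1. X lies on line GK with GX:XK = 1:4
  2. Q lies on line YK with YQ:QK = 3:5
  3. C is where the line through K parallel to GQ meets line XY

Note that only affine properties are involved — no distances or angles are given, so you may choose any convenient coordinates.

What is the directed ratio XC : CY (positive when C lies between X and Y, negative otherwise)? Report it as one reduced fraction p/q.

XC:CY = -1/2

Set M = (0, 0), Y = (1, 0), G = (0, 1), K = (-2, 5); any affine frame gives the same invariant.
1. X lies on line GK with GX:XK = 1:4 ⇒ X = (-2/5, 9/5)
2. Q lies on line YK with YQ:QK = 3:5 ⇒ Q = (-1/8, 15/8)
3. C is where the line through K parallel to GQ meets line XY ⇒ C = (-9/5, 18/5)
C = X + t·(Y−X) with t = -1, so XC:CY = t:(1−t) = -1:2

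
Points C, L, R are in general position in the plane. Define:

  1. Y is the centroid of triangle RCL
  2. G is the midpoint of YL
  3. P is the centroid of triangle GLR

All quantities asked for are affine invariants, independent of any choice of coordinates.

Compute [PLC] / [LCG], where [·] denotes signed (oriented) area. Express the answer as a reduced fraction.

[PLC]:[LCG] = 7/3

Choose coordinates C = (0, 0), L = (1, 0), R = (0, 1).
1. Y is the centroid of triangle RCL ⇒ Y = (1/3, 1/3)
2. G is the midpoint of YL ⇒ G = (2/3, 1/6)
3. P is the centroid of triangle GLR ⇒ P = (5/9, 7/18)
2·[PLC] = -7/18, 2·[LCG] = -1/6
[PLC]:[LCG] = -7/18:-1/6 = 7/3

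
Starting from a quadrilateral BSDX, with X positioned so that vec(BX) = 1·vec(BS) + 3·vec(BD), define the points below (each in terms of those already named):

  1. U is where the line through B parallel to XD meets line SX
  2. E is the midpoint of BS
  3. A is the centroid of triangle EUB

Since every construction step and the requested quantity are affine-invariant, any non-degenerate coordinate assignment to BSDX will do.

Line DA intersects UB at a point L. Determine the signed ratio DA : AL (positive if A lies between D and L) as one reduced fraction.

Work in coordinates with B = (0, 0), S = (1, 0), D = (0, 1), X = (1, 3).
1. U is where the line through B parallel to XD meets line SX ⇒ U = (1, 2)
2. E is the midpoint of BS ⇒ E = (1/2, 0)
3. A is the centroid of triangle EUB ⇒ A = (1/2, 2/3)
line DA meets UB at L = (3/8, 3/4)
A = D + t·(L−D) with t = 4/3, so DA:AL = 4/3:-1/3

DA:AL = -4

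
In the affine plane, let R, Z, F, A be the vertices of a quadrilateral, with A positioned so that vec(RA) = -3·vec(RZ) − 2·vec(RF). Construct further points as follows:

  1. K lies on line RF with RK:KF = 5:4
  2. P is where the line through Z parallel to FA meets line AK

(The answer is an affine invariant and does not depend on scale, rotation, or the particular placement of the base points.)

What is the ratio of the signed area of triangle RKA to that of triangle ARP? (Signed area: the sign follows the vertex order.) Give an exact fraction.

Work in coordinates with R = (0, 0), Z = (1, 0), F = (0, 1), A = (-3, -2).
1. K lies on line RF with RK:KF = 5:4 ⇒ K = (0, 5/9)
2. P is where the line through Z parallel to FA meets line AK ⇒ P = (21/2, 19/2)
2·[RKA] = 5/3, 2·[ARP] = 15/2
[RKA]:[ARP] = 5/3:15/2 = 2/9

[RKA]:[ARP] = 2/9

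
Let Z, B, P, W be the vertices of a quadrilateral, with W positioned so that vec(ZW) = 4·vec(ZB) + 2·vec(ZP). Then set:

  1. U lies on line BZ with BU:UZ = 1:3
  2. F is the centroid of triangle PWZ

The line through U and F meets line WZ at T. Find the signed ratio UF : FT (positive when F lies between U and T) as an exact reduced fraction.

Set Z = (0, 0), B = (1, 0), P = (0, 1), W = (4, 2); any affine frame gives the same invariant.
1. U lies on line BZ with BU:UZ = 1:3 ⇒ U = (3/4, 0)
2. F is the centroid of triangle PWZ ⇒ F = (4/3, 1)
line UF meets WZ at T = (18/17, 9/17)
F = U + t·(T−U) with t = 17/9, so UF:FT = 17/9:-8/9

UF:FT = -17/8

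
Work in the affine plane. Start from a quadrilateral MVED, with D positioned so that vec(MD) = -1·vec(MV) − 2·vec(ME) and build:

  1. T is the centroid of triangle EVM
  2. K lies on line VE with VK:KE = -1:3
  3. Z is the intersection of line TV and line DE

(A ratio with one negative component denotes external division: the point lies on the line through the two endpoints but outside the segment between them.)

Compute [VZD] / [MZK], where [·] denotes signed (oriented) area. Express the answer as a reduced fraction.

Choose coordinates M = (0, 0), V = (1, 0), E = (0, 1), D = (-1, -2).
1. T is the centroid of triangle EVM ⇒ T = (1/3, 1/3)
2. K lies on line VE with VK:KE = -1:3 ⇒ K = (3/2, -1/2)
3. Z is the intersection of line TV and line DE ⇒ Z = (-1/7, 4/7)
2·[VZD] = 24/7, 2·[MZK] = -11/14
[VZD]:[MZK] = 24/7:-11/14 = -48/11

[VZD]:[MZK] = -48/11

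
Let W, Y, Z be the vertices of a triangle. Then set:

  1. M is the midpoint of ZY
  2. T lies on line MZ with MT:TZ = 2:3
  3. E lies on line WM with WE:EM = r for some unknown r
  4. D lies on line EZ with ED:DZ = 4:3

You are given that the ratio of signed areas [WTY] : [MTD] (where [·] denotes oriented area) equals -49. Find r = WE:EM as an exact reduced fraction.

Work in coordinates with W = (0, 0), Y = (1, 0), Z = (0, 1).
1. M is the midpoint of ZY ⇒ M = (1/2, 1/2)
2. T lies on line MZ with MT:TZ = 2:3 ⇒ T = (3/10, 7/10)
3. With WE:EM = r, write λ = r/(r+1) so E = W + λ·(M−W); E is affine-linear in λ
4. D lies on line EZ with ED:DZ = 4:3 ⇒ D is an affine combination of earlier points and hence also affine-linear in λ
Every point depending on E is an affine combination of E and λ-independent points, so each such coordinate is linear in λ; the λ² term in each signed area is a multiple of (M−W)×(M−W) = 0, so 2·[WTY] and 2·[MTD] are each linear in λ. Evaluating at λ=0 and λ=1:
  2·[WTY] = -7/10,   2·[MTD] = -3/35·λ + 3/35
So [WTY]:[MTD] = (-7/10) / (-3/35·λ + 3/35). Setting this equal to -49:
  -7/10 = -49·(-3/35·λ + 3/35)  ⇒  λ = 5/6
Then r = λ/(1−λ) = (5/6)/(1/6) = 5. Check: with r = 5, E = (5/12, 5/12) and [WTY]:[MTD] = -49 as required.

r = 5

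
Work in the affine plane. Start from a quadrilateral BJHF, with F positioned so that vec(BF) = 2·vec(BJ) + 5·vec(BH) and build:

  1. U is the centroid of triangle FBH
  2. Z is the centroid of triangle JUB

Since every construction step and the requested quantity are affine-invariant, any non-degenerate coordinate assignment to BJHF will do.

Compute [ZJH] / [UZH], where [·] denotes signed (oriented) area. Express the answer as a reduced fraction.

Work in coordinates with B = (0, 0), J = (1, 0), H = (0, 1), F = (2, 5).
1. U is the centroid of triangle FBH ⇒ U = (2/3, 2)
2. Z is the centroid of triangle JUB ⇒ Z = (5/9, 2/3)
2·[ZJH] = -2/9, 2·[UZH] = -7/9
[ZJH]:[UZH] = -2/9:-7/9 = 2/7

[ZJH]:[UZH] = 2/7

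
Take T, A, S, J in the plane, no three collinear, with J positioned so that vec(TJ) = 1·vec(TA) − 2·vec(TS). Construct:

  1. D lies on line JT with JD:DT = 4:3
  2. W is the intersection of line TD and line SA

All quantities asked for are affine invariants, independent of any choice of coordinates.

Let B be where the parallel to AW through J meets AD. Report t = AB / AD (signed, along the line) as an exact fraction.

Assign T = (0, 0), A = (1, 0), S = (0, 1), J = (1, -2) — the answer is frame-independent, so this choice is without loss of generality.
1. D lies on line JT with JD:DT = 4:3 ⇒ D = (3/7, -6/7)
2. W is the intersection of line TD and line SA ⇒ W = (-1, 2)
through J parallel to AW: direction (-2, 2); meets AD at B = (1/5, -6/5)
B = A + t·(D−A) with t = 7/5

t = 7/5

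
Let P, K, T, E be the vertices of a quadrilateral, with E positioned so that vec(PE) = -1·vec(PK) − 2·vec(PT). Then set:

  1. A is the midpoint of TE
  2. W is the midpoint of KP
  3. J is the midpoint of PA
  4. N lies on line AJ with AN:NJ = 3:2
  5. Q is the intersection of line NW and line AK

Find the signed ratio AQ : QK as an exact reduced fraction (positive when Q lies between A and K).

AQ:QK = -3/7

Choose coordinates P = (0, 0), K = (1, 0), T = (0, 1), E = (-1, -2).
1. A is the midpoint of TE ⇒ A = (-1/2, -1/2)
2. W is the midpoint of KP ⇒ W = (1/2, 0)
3. J is the midpoint of PA ⇒ J = (-1/4, -1/4)
4. N lies on line AJ with AN:NJ = 3:2 ⇒ N = (-7/20, -7/20)
5. Q is the intersection of line NW and line AK ⇒ Q = (-13/8, -7/8)
Q = A + t·(K−A) with t = -3/4, so AQ:QK = t:(1−t) = -3/4:7/4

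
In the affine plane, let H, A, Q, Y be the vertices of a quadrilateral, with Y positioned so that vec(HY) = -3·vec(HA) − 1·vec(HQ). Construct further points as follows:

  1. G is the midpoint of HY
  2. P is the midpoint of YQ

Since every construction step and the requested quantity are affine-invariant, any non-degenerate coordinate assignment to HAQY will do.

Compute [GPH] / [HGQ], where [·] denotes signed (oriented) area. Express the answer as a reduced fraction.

[GPH]:[HGQ] = 1/2

Assign H = (0, 0), A = (1, 0), Q = (0, 1), Y = (-3, -1) — the answer is frame-independent, so this choice is without loss of generality.
1. G is the midpoint of HY ⇒ G = (-3/2, -1/2)
2. P is the midpoint of YQ ⇒ P = (-3/2, 0)
2·[GPH] = -3/4, 2·[HGQ] = -3/2
[GPH]:[HGQ] = -3/4:-3/2 = 1/2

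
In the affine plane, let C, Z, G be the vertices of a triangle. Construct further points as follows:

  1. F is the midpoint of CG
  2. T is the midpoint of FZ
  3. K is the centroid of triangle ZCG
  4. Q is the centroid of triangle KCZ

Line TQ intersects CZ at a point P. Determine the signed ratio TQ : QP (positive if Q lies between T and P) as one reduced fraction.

Work in coordinates with C = (0, 0), Z = (1, 0), G = (0, 1).
1. F is the midpoint of CG ⇒ F = (0, 1/2)
2. T is the midpoint of FZ ⇒ T = (1/2, 1/4)
3. K is the centroid of triangle ZCG ⇒ K = (1/3, 1/3)
4. Q is the centroid of triangle KCZ ⇒ Q = (4/9, 1/9)
line TQ meets CZ at P = (2/5, 0)
Q = T + t·(P−T) with t = 5/9, so TQ:QP = 5/9:4/9

TQ:QP = 5/4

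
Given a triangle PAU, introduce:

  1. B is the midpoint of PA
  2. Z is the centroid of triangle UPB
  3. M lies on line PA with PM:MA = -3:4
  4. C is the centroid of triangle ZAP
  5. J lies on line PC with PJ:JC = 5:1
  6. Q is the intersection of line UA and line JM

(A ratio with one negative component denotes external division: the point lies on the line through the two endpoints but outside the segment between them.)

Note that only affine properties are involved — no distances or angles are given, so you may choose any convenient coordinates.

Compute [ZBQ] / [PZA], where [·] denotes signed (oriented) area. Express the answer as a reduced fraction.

[ZBQ]:[PZA] = -1/2

Assign P = (0, 0), A = (1, 0), U = (0, 1) — the answer is frame-independent, so this choice is without loss of generality.
1. B is the midpoint of PA ⇒ B = (1/2, 0)
2. Z is the centroid of triangle UPB ⇒ Z = (1/6, 1/3)
3. M lies on line PA with PM:MA = -3:4 ⇒ M = (-3, 0)
4. C is the centroid of triangle ZAP ⇒ C = (7/18, 1/9)
5. J lies on line PC with PJ:JC = 5:1 ⇒ J = (35/108, 5/54)
6. Q is the intersection of line UA and line JM ⇒ Q = (329/369, 40/369)
2·[ZBQ] = 1/6, 2·[PZA] = -1/3
[ZBQ]:[PZA] = 1/6:-1/3 = -1/2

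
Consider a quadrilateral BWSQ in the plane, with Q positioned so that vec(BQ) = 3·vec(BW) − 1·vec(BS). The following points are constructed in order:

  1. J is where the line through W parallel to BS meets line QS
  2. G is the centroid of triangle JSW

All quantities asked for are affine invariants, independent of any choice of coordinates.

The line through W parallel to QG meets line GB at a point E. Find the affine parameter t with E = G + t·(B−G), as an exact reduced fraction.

Choose coordinates B = (0, 0), W = (1, 0), S = (0, 1), Q = (3, -1).
1. J is where the line through W parallel to BS meets line QS ⇒ J = (1, 1/3)
2. G is the centroid of triangle JSW ⇒ G = (2/3, 4/9)
through W parallel to QG: direction (-7/3, 13/9); meets GB at E = (13/27, 26/81)
E = G + t·(B−G) with t = 5/18

t = 5/18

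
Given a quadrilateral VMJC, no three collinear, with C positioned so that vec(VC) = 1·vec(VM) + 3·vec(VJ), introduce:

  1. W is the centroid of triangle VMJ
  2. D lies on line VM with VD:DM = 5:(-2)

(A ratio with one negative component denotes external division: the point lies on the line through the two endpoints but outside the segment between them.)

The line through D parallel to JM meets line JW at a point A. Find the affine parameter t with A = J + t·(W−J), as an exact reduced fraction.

t = -2

Assign V = (0, 0), M = (1, 0), J = (0, 1), C = (1, 3) — the answer is frame-independent, so this choice is without loss of generality.
1. W is the centroid of triangle VMJ ⇒ W = (1/3, 1/3)
2. D lies on line VM with VD:DM = 5:(-2) ⇒ D = (5/3, 0)
through D parallel to JM: direction (1, -1); meets JW at A = (-2/3, 7/3)
A = J + t·(W−J) with t = -2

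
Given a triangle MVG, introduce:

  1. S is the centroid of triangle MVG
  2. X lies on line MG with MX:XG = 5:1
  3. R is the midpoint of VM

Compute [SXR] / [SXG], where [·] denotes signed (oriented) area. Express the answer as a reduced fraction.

[SXR]:[SXG] = -1/2

Assign M = (0, 0), V = (1, 0), G = (0, 1) — the answer is frame-independent, so this choice is without loss of generality.
1. S is the centroid of triangle MVG ⇒ S = (1/3, 1/3)
2. X lies on line MG with MX:XG = 5:1 ⇒ X = (0, 5/6)
3. R is the midpoint of VM ⇒ R = (1/2, 0)
2·[SXR] = 1/36, 2·[SXG] = -1/18
[SXR]:[SXG] = 1/36:-1/18 = -1/2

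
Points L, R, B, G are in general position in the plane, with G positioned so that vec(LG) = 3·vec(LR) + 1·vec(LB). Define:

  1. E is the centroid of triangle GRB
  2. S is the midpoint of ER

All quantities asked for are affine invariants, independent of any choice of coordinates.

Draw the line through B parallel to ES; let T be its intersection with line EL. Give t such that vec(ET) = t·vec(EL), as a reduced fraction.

t = 3/2

Set L = (0, 0), R = (1, 0), B = (0, 1), G = (3, 1); any affine frame gives the same invariant.
1. E is the centroid of triangle GRB ⇒ E = (4/3, 2/3)
2. S is the midpoint of ER ⇒ S = (7/6, 1/3)
through B parallel to ES: direction (-1/6, -1/3); meets EL at T = (-2/3, -1/3)
T = E + t·(L−E) with t = 3/2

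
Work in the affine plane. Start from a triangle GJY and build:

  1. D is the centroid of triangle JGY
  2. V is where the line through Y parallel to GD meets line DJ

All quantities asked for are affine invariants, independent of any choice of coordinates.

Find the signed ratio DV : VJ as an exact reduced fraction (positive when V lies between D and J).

Assign G = (0, 0), J = (1, 0), Y = (0, 1) — the answer is frame-independent, so this choice is without loss of generality.
1. D is the centroid of triangle JGY ⇒ D = (1/3, 1/3)
2. V is where the line through Y parallel to GD meets line DJ ⇒ V = (-1/3, 2/3)
V = D + t·(J−D) with t = -1, so DV:VJ = t:(1−t) = -1:2

DV:VJ = -1/2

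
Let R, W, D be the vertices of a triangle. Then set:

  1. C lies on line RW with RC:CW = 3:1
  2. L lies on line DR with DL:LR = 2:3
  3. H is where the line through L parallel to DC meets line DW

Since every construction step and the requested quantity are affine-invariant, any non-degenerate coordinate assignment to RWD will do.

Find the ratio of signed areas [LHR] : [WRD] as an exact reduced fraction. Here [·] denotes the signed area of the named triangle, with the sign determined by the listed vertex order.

Assign R = (0, 0), W = (1, 0), D = (0, 1) — the answer is frame-independent, so this choice is without loss of generality.
1. C lies on line RW with RC:CW = 3:1 ⇒ C = (3/4, 0)
2. L lies on line DR with DL:LR = 2:3 ⇒ L = (0, 3/5)
3. H is where the line through L parallel to DC meets line DW ⇒ H = (-6/5, 11/5)
2·[LHR] = 18/25, 2·[WRD] = -1
[LHR]:[WRD] = 18/25:-1 = -18/25

[LHR]:[WRD] = -18/25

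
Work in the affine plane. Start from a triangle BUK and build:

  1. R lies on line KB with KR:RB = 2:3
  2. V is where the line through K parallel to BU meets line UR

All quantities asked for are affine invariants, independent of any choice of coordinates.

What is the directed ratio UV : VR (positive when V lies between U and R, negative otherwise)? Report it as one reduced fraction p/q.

UV:VR = -5/2

Work in coordinates with B = (0, 0), U = (1, 0), K = (0, 1).
1. R lies on line KB with KR:RB = 2:3 ⇒ R = (0, 3/5)
2. V is where the line through K parallel to BU meets line UR ⇒ V = (-2/3, 1)
V = U + t·(R−U) with t = 5/3, so UV:VR = t:(1−t) = 5/3:-2/3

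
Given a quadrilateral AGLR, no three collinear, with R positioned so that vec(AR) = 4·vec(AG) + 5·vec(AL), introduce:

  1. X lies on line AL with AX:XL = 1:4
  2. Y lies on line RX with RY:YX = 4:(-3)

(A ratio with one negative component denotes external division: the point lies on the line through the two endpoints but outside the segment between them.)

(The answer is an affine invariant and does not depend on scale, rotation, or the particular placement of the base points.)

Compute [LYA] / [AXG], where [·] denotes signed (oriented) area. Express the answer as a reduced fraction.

[LYA]:[AXG] = -60

Work in coordinates with A = (0, 0), G = (1, 0), L = (0, 1), R = (4, 5).
1. X lies on line AL with AX:XL = 1:4 ⇒ X = (0, 1/5)
2. Y lies on line RX with RY:YX = 4:(-3) ⇒ Y = (-12, -71/5)
2·[LYA] = 12, 2·[AXG] = -1/5
[LYA]:[AXG] = 12:-1/5 = -60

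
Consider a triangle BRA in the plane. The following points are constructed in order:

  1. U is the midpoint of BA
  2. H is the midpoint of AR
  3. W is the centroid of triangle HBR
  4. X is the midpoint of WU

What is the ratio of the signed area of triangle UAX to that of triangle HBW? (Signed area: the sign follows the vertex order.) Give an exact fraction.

[UAX]:[HBW] = -3/4

Choose coordinates B = (0, 0), R = (1, 0), A = (0, 1).
1. U is the midpoint of BA ⇒ U = (0, 1/2)
2. H is the midpoint of AR ⇒ H = (1/2, 1/2)
3. W is the centroid of triangle HBR ⇒ W = (1/2, 1/6)
4. X is the midpoint of WU ⇒ X = (1/4, 1/3)
2·[UAX] = -1/8, 2·[HBW] = 1/6
[UAX]:[HBW] = -1/8:1/6 = -3/4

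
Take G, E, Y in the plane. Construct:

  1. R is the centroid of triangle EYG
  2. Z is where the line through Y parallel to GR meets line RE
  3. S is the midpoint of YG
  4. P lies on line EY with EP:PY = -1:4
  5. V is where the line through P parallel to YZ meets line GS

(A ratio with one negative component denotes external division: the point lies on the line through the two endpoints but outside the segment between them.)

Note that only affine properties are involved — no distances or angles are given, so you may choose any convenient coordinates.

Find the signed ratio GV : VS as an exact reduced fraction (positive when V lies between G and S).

GV:VS = -10/13

Choose coordinates G = (0, 0), E = (1, 0), Y = (0, 1).
1. R is the centroid of triangle EYG ⇒ R = (1/3, 1/3)
2. Z is where the line through Y parallel to GR meets line RE ⇒ Z = (-1/3, 2/3)
3. S is the midpoint of YG ⇒ S = (0, 1/2)
4. P lies on line EY with EP:PY = -1:4 ⇒ P = (4/3, -1/3)
5. V is where the line through P parallel to YZ meets line GS ⇒ V = (0, -5/3)
V = G + t·(S−G) with t = -10/3, so GV:VS = t:(1−t) = -10/3:13/3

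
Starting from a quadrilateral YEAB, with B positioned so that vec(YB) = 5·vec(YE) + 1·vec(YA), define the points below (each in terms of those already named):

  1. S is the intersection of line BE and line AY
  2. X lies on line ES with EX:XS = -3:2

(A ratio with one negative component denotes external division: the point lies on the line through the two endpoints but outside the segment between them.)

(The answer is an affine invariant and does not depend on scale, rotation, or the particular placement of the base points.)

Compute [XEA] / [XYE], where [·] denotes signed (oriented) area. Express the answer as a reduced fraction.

Set Y = (0, 0), E = (1, 0), A = (0, 1), B = (5, 1); any affine frame gives the same invariant.
1. S is the intersection of line BE and line AY ⇒ S = (0, -1/4)
2. X lies on line ES with EX:XS = -3:2 ⇒ X = (-2, -3/4)
2·[XEA] = 15/4, 2·[XYE] = -3/4
[XEA]:[XYE] = 15/4:-3/4 = -5

[XEA]:[XYE] = -5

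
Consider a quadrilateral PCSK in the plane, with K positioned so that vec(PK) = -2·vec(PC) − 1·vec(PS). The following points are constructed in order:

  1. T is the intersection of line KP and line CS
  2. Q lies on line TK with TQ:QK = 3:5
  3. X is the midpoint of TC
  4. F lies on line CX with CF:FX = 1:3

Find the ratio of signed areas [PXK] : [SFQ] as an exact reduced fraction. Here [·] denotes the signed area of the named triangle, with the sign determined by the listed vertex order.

[PXK]:[SFQ] = 8/23

Assign P = (0, 0), C = (1, 0), S = (0, 1), K = (-2, -1) — the answer is frame-independent, so this choice is without loss of generality.
1. T is the intersection of line KP and line CS ⇒ T = (2/3, 1/3)
2. Q lies on line TK with TQ:QK = 3:5 ⇒ Q = (-1/3, -1/6)
3. X is the midpoint of TC ⇒ X = (5/6, 1/6)
4. F lies on line CX with CF:FX = 1:3 ⇒ F = (23/24, 1/24)
2·[PXK] = -1/2, 2·[SFQ] = -23/16
[PXK]:[SFQ] = -1/2:-23/16 = 8/23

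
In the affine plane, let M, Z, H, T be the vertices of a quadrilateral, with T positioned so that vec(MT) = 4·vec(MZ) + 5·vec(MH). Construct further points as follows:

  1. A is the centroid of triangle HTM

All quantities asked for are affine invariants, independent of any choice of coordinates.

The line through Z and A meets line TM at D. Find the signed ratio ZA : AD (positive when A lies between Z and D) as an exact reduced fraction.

Assign M = (0, 0), Z = (1, 0), H = (0, 1), T = (4, 5) — the answer is frame-independent, so this choice is without loss of generality.
1. A is the centroid of triangle HTM ⇒ A = (4/3, 2)
line ZA meets TM at D = (24/19, 30/19)
A = Z + t·(D−Z) with t = 19/15, so ZA:AD = 19/15:-4/15

ZA:AD = -19/4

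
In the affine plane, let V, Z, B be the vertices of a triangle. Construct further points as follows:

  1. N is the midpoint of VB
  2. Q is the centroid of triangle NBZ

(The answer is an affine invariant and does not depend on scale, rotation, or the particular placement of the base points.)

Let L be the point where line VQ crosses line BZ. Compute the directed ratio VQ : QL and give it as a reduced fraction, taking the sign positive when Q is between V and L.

Work in coordinates with V = (0, 0), Z = (1, 0), B = (0, 1).
1. N is the midpoint of VB ⇒ N = (0, 1/2)
2. Q is the centroid of triangle NBZ ⇒ Q = (1/3, 1/2)
line VQ meets BZ at L = (2/5, 3/5)
Q = V + t·(L−V) with t = 5/6, so VQ:QL = 5/6:1/6

VQ:QL = 5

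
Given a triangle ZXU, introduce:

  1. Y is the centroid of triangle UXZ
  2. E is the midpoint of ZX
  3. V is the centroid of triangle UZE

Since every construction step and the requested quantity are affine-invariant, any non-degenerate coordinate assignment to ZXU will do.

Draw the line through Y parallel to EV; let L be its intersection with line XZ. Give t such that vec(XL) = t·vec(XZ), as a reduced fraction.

Work in coordinates with Z = (0, 0), X = (1, 0), U = (0, 1).
1. Y is the centroid of triangle UXZ ⇒ Y = (1/3, 1/3)
2. E is the midpoint of ZX ⇒ E = (1/2, 0)
3. V is the centroid of triangle UZE ⇒ V = (1/6, 1/3)
through Y parallel to EV: direction (-1/3, 1/3); meets XZ at L = (2/3, 0)
L = X + t·(Z−X) with t = 1/3

t = 1/3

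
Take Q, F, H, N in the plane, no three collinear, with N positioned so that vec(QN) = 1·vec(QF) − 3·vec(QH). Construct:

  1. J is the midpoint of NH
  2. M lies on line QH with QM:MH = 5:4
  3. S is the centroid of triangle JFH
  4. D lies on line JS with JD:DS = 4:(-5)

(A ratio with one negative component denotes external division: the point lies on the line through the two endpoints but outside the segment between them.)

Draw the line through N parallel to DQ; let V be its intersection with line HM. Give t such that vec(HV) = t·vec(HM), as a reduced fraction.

t = -27/2

Set Q = (0, 0), F = (1, 0), H = (0, 1), N = (1, -3); any affine frame gives the same invariant.
1. J is the midpoint of NH ⇒ J = (1/2, -1)
2. M lies on line QH with QM:MH = 5:4 ⇒ M = (0, 5/9)
3. S is the centroid of triangle JFH ⇒ S = (1/2, 0)
4. D lies on line JS with JD:DS = 4:(-5) ⇒ D = (1/2, -5)
through N parallel to DQ: direction (-1/2, 5); meets HM at V = (0, 7)
V = H + t·(M−H) with t = -27/2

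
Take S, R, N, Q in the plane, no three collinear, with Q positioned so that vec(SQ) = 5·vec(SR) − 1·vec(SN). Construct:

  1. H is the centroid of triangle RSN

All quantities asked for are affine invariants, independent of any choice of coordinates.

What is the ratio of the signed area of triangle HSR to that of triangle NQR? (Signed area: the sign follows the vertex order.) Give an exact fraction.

Choose coordinates S = (0, 0), R = (1, 0), N = (0, 1), Q = (5, -1).
1. H is the centroid of triangle RSN ⇒ H = (1/3, 1/3)
2·[HSR] = 1/3, 2·[NQR] = -3
[HSR]:[NQR] = 1/3:-3 = -1/9

[HSR]:[NQR] = -1/9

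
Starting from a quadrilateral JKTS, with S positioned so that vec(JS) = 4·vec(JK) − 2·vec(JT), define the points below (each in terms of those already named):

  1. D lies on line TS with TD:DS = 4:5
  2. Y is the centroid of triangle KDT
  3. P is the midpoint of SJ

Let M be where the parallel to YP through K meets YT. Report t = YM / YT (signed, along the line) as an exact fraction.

t = 1/2

Set J = (0, 0), K = (1, 0), T = (0, 1), S = (4, -2); any affine frame gives the same invariant.
1. D lies on line TS with TD:DS = 4:5 ⇒ D = (16/9, -1/3)
2. Y is the centroid of triangle KDT ⇒ Y = (25/27, 2/9)
3. P is the midpoint of SJ ⇒ P = (2, -1)
through K parallel to YP: direction (29/27, -11/9); meets YT at M = (25/54, 11/18)
M = Y + t·(T−Y) with t = 1/2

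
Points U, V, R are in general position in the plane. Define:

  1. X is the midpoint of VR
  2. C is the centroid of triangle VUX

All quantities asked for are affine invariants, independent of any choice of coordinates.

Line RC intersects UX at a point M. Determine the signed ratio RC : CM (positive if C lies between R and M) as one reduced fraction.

Assign U = (0, 0), V = (1, 0), R = (0, 1) — the answer is frame-independent, so this choice is without loss of generality.
1. X is the midpoint of VR ⇒ X = (1/2, 1/2)
2. C is the centroid of triangle VUX ⇒ C = (1/2, 1/6)
line RC meets UX at M = (3/8, 3/8)
C = R + t·(M−R) with t = 4/3, so RC:CM = 4/3:-1/3

RC:CM = -4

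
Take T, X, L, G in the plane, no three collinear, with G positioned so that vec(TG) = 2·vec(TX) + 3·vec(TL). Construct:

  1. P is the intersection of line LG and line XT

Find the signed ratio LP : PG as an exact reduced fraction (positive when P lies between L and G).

Choose coordinates T = (0, 0), X = (1, 0), L = (0, 1), G = (2, 3).
1. P is the intersection of line LG and line XT ⇒ P = (-1, 0)
P = L + t·(G−L) with t = -1/2, so LP:PG = t:(1−t) = -1/2:3/2

LP:PG = -1/3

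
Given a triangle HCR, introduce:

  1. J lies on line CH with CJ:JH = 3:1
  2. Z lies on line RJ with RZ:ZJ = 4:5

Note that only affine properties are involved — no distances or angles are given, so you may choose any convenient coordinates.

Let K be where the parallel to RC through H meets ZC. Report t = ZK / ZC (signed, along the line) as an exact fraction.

t = -2

Assign H = (0, 0), C = (1, 0), R = (0, 1) — the answer is frame-independent, so this choice is without loss of generality.
1. J lies on line CH with CJ:JH = 3:1 ⇒ J = (1/4, 0)
2. Z lies on line RJ with RZ:ZJ = 4:5 ⇒ Z = (1/9, 5/9)
through H parallel to RC: direction (1, -1); meets ZC at K = (-5/3, 5/3)
K = Z + t·(C−Z) with t = -2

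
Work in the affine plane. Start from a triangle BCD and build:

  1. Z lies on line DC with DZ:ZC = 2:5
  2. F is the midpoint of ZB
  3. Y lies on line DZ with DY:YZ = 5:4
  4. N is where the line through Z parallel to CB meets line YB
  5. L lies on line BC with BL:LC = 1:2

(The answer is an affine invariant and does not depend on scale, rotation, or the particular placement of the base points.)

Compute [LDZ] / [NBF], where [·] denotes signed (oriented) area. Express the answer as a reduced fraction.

[LDZ]:[NBF] = -53/15

Work in coordinates with B = (0, 0), C = (1, 0), D = (0, 1).
1. Z lies on line DC with DZ:ZC = 2:5 ⇒ Z = (2/7, 5/7)
2. F is the midpoint of ZB ⇒ F = (1/7, 5/14)
3. Y lies on line DZ with DY:YZ = 5:4 ⇒ Y = (10/63, 53/63)
4. N is where the line through Z parallel to CB meets line YB ⇒ N = (50/371, 5/7)
5. L lies on line BC with BL:LC = 1:2 ⇒ L = (1/3, 0)
2·[LDZ] = -4/21, 2·[NBF] = 20/371
[LDZ]:[NBF] = -4/21:20/371 = -53/15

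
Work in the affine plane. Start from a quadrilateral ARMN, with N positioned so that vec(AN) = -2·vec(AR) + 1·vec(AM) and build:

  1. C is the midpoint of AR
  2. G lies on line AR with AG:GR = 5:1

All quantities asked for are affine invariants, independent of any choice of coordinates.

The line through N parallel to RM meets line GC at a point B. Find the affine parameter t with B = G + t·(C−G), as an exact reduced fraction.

t = 11/2

Choose coordinates A = (0, 0), R = (1, 0), M = (0, 1), N = (-2, 1).
1. C is the midpoint of AR ⇒ C = (1/2, 0)
2. G lies on line AR with AG:GR = 5:1 ⇒ G = (5/6, 0)
through N parallel to RM: direction (-1, 1); meets GC at B = (-1, 0)
B = G + t·(C−G) with t = 11/2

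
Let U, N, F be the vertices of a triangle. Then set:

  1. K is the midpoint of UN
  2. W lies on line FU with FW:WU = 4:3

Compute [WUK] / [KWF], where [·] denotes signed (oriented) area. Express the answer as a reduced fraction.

Assign U = (0, 0), N = (1, 0), F = (0, 1) — the answer is frame-independent, so this choice is without loss of generality.
1. K is the midpoint of UN ⇒ K = (1/2, 0)
2. W lies on line FU with FW:WU = 4:3 ⇒ W = (0, 3/7)
2·[WUK] = 3/14, 2·[KWF] = -2/7
[WUK]:[KWF] = 3/14:-2/7 = -3/4

[WUK]:[KWF] = -3/4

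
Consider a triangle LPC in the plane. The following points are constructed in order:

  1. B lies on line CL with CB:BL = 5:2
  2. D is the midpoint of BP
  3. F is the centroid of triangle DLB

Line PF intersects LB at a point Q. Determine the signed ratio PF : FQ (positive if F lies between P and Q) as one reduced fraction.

Set L = (0, 0), P = (1, 0), C = (0, 1); any affine frame gives the same invariant.
1. B lies on line CL with CB:BL = 5:2 ⇒ B = (0, 2/7)
2. D is the midpoint of BP ⇒ D = (1/2, 1/7)
3. F is the centroid of triangle DLB ⇒ F = (1/6, 1/7)
line PF meets LB at Q = (0, 6/35)
F = P + t·(Q−P) with t = 5/6, so PF:FQ = 5/6:1/6

PF:FQ = 5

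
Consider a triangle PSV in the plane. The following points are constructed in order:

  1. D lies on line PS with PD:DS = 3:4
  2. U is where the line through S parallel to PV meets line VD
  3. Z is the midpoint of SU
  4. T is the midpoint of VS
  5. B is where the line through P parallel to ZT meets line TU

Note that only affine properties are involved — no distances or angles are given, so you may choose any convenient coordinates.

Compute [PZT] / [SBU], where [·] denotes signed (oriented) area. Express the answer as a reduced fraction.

[PZT]:[SBU] = -5/6

Work in coordinates with P = (0, 0), S = (1, 0), V = (0, 1).
1. D lies on line PS with PD:DS = 3:4 ⇒ D = (3/7, 0)
2. U is where the line through S parallel to PV meets line VD ⇒ U = (1, -4/3)
3. Z is the midpoint of SU ⇒ Z = (1, -2/3)
4. T is the midpoint of VS ⇒ T = (1/2, 1/2)
5. B is where the line through P parallel to ZT meets line TU ⇒ B = (7/4, -49/12)
2·[PZT] = 5/6, 2·[SBU] = -1
[PZT]:[SBU] = 5/6:-1 = -5/6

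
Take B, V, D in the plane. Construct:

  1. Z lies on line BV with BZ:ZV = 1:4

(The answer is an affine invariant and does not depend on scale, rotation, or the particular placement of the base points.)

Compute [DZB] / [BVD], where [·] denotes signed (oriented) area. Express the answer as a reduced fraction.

[DZB]:[BVD] = -1/5

Choose coordinates B = (0, 0), V = (1, 0), D = (0, 1).
1. Z lies on line BV with BZ:ZV = 1:4 ⇒ Z = (1/5, 0)
2·[DZB] = -1/5, 2·[BVD] = 1
[DZB]:[BVD] = -1/5:1 = -1/5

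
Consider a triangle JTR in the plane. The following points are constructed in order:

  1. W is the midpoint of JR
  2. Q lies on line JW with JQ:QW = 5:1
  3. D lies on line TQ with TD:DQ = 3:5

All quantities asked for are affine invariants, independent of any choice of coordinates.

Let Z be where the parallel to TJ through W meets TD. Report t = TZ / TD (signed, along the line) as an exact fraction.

t = 16/5

Assign J = (0, 0), T = (1, 0), R = (0, 1) — the answer is frame-independent, so this choice is without loss of generality.
1. W is the midpoint of JR ⇒ W = (0, 1/2)
2. Q lies on line JW with JQ:QW = 5:1 ⇒ Q = (0, 5/12)
3. D lies on line TQ with TD:DQ = 3:5 ⇒ D = (5/8, 5/32)
through W parallel to TJ: direction (-1, 0); meets TD at Z = (-1/5, 1/2)
Z = T + t·(D−T) with t = 16/5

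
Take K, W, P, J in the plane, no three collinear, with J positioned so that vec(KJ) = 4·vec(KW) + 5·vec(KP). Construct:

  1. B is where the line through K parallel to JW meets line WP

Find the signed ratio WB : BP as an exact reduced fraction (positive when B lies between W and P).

WB:BP = 5/3

Set K = (0, 0), W = (1, 0), P = (0, 1), J = (4, 5); any affine frame gives the same invariant.
1. B is where the line through K parallel to JW meets line WP ⇒ B = (3/8, 5/8)
B = W + t·(P−W) with t = 5/8, so WB:BP = t:(1−t) = 5/8:3/8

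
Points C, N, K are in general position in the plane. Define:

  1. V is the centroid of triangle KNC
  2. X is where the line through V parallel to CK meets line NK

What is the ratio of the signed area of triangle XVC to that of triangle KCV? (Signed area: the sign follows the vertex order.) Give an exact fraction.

Choose coordinates C = (0, 0), N = (1, 0), K = (0, 1).
1. V is the centroid of triangle KNC ⇒ V = (1/3, 1/3)
2. X is where the line through V parallel to CK meets line NK ⇒ X = (1/3, 2/3)
2·[XVC] = -1/9, 2·[KCV] = 1/3
[XVC]:[KCV] = -1/9:1/3 = -1/3

[XVC]:[KCV] = -1/3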